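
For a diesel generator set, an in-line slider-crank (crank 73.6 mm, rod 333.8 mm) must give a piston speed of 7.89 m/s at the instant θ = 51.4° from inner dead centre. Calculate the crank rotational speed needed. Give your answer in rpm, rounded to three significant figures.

For an in-line slider-crank, |v_piston| = rω|sinθ|·[1 + r cosθ/√(L² − r² sin²θ)].
With r = 0.0736 m, L = 0.3338 m, θ = 51.4°: the bracketed kinematic factor |dx/dθ| = 0.065553 m.
ω = v/|dx/dθ| = 7.89/0.065553 = 120.36 rad/s.
N = 60ω/(2π) = 1149.4 rpm.

1150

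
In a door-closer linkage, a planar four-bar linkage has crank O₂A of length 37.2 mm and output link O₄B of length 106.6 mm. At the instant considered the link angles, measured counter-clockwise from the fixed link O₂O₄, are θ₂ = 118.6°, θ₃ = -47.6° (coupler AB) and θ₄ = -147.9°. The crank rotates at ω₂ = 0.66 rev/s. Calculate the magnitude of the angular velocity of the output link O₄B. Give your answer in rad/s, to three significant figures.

0.351

ω₂ = 4.147 rad/s (from 0.66 rev/s).
Differentiating the loop-closure r₂e^{iθ₂}+r₃e^{iθ₃}=r₁+r₄e^{iθ₄} gives r₂ω₂e^{iθ₂}+r₃ω₃e^{iθ₃}=r₄ω₄e^{iθ₄}.
Eliminating the other unknown: ω₄ = r₂ω₂ sin(θ₂−θ₃) / [r₄ sin(θ₄−θ₃)].
Numerator sine = +0.23853; denominator sine = -0.98389.
Result = 0.0372·4.147·(+0.23853) / (0.1066·(-0.98389)) = -0.35084 rad/s; magnitude 0.35084 rad/s.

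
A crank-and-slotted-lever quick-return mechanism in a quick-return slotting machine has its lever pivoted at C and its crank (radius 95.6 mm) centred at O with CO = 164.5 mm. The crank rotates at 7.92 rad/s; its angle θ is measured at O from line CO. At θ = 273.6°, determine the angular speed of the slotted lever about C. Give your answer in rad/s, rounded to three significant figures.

2.10

ω = 7.92 rad/s
Crank pin A relative to C: A = (d + r cosθ, r sinθ); lever angle φ = atan2(r sinθ, d + r cosθ).
Differentiating tanφ: φ̇ = rω(d cosθ + r)/(d² + r² + 2dr cosθ).
d² + r² + 2dr cosθ = |CA|² = 0.0381745 m²;  d cosθ + r = +0.10593 m.
|ω_lever| = |0.0956·7.92·+0.10593| / 0.0381745 = 2.101 rad/s.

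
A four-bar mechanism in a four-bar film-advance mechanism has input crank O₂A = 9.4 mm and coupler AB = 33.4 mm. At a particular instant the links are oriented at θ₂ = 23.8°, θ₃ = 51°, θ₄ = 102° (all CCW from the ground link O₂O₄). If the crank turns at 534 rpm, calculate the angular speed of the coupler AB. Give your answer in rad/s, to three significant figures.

19.8

ω₂ = 55.92 rad/s (from 534 rpm).
Differentiating the loop-closure r₂e^{iθ₂}+r₃e^{iθ₃}=r₁+r₄e^{iθ₄} gives r₂ω₂e^{iθ₂}+r₃ω₃e^{iθ₃}=r₄ω₄e^{iθ₄}.
Eliminating the other unknown: ω₃ = r₂ω₂ sin(θ₄−θ₂) / [r₃ sin(θ₃−θ₄)].
Numerator sine = +0.97887; denominator sine = -0.77715.
Result = 0.0094·55.92·(+0.97887) / (0.0334·(-0.77715)) = -19.823 rad/s; magnitude 19.823 rad/s.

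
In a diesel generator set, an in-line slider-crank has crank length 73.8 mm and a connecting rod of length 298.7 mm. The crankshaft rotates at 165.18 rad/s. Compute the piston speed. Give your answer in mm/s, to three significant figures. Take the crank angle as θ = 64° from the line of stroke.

12200

ω = 165.2 rad/s
For an in-line slider-crank, x = r cosθ + √(L² − r² sin²θ), so v = −rω sinθ·[1 + r cosθ/√(L² − r² sin²θ)].
With r = 0.0738 m, L = 0.2987 m, θ = 64°: √(L² − r² sin²θ) = 0.29124 m.
v = −0.0738·165.2·0.89879·[1 + 0.0738·0.43837/0.29124] = -12.174 m/s.
|v| = 12.174 m/s = 12174 mm/s.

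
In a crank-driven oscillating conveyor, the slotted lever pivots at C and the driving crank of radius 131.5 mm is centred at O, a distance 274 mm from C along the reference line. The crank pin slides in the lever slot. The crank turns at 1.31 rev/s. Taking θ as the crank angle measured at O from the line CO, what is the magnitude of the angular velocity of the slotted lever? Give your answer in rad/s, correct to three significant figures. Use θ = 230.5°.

0.995

ω = 8.231 rad/s (from 1.31 rev/s).
Crank pin A relative to C: A = (d + r cosθ, r sinθ); lever angle φ = atan2(r sinθ, d + r cosθ).
Differentiating tanφ: φ̇ = rω(d cosθ + r)/(d² + r² + 2dr cosθ).
d² + r² + 2dr cosθ = |CA|² = 0.0465312 m²;  d cosθ + r = -0.042785 m.
|ω_lever| = |0.1315·8.231·-0.042785| / 0.0465312 = 0.99524 rad/s.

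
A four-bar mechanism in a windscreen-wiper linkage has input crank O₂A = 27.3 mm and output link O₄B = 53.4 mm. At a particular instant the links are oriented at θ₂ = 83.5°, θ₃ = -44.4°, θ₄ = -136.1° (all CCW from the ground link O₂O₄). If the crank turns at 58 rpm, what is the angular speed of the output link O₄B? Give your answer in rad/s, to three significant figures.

2.45

ω₂ = 6.074 rad/s (from 58 rpm).
Differentiating the loop-closure r₂e^{iθ₂}+r₃e^{iθ₃}=r₁+r₄e^{iθ₄} gives r₂ω₂e^{iθ₂}+r₃ω₃e^{iθ₃}=r₄ω₄e^{iθ₄}.
Eliminating the other unknown: ω₄ = r₂ω₂ sin(θ₂−θ₃) / [r₄ sin(θ₄−θ₃)].
Numerator sine = +0.78908; denominator sine = -0.99956.
Result = 0.0273·6.074·(+0.78908) / (0.0534·(-0.99956)) = -2.4513 rad/s; magnitude 2.4513 rad/s.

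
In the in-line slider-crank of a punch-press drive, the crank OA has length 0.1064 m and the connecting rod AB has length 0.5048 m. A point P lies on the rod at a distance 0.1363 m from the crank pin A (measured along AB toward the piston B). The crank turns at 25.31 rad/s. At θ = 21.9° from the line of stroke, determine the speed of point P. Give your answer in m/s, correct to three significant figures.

ω = 25.31 rad/s.  Crank-pin speed |V_A| = rω = 2.693 m/s, perpendicular to OA.
Rod angle: sinφ = −(r/L) sinθ ⇒ φ = -4.509°; ω_rod = −rω cosθ/√(L²−r²sin²θ) = -4.9651 rad/s.
V_P = V_A + ω_rod × AP, with AP = 0.1363 m along the rod.
Components: V_Px = −rω sinθ − a·ω_rod·sinφ = -1.0577 m/s;  V_Py = rω cosθ + a·ω_rod·cosφ = +1.824 m/s.
|V_P| = √(V_Px² + V_Py²) = 2.1085 m/s.

2.11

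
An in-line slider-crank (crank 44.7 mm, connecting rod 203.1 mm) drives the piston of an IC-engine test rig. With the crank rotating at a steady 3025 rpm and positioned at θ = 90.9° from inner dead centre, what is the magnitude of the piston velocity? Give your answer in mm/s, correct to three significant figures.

14100

ω = 2π·3025/60 = 316.8 rad/s
For an in-line slider-crank, x = r cosθ + √(L² − r² sin²θ), so v = −rω sinθ·[1 + r cosθ/√(L² − r² sin²θ)].
With r = 0.0447 m, L = 0.2031 m, θ = 90.9°: √(L² − r² sin²θ) = 0.19812 m.
v = −0.0447·316.8·0.99988·[1 + 0.0447·-0.01571/0.19812] = -14.108 m/s.
|v| = 14.108 m/s = 14108 mm/s.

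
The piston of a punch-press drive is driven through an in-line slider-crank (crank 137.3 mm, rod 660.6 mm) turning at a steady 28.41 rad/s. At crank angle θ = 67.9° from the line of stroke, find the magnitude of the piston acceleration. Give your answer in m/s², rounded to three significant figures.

ω = 28.41 rad/s
x(θ) = r cosθ + √(L² − r² sin²θ); with ω constant, a = ω²·d²x/dθ².
d²x/dθ² = −r cosθ − r²(cos2θ)/√u − r⁴ sin²2θ/(4u^{3/2}),  u = L² − r² sin²θ = 0.420209 m².
Substituting r = 0.1373 m, L = 0.6606 m, θ = 67.9°: d²x/dθ² = -0.030966 m.
a = ω²·d²x/dθ² = (28.41)²·(-0.030966) = -24.993 m/s²;  |a| = 24.993 m/s².

25.0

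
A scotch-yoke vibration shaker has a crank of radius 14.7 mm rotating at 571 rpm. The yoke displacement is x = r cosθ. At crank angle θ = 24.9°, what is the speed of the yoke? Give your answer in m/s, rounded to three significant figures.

ω = 59.79 rad/s (from 571 rpm).
x = r cosθ ⇒ ẋ = −rω sinθ.
|v| = rω|sinθ| = 0.0147·59.79·|sin 24.9°| = 0.37008 m/s.

0.370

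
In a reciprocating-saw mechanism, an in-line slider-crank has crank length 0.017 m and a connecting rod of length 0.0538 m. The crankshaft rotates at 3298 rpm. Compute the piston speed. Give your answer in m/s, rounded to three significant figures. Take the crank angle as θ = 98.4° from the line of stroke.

ω = 2π·3298/60 = 345.4 rad/s
For an in-line slider-crank, x = r cosθ + √(L² − r² sin²θ), so v = −rω sinθ·[1 + r cosθ/√(L² − r² sin²θ)].
With r = 0.017 m, L = 0.0538 m, θ = 98.4°: √(L² − r² sin²θ) = 0.051104 m.
v = −0.017·345.4·0.98927·[1 + 0.017·-0.14608/0.051104] = -5.526 m/s.
|v| = 5.526 m/s.

5.53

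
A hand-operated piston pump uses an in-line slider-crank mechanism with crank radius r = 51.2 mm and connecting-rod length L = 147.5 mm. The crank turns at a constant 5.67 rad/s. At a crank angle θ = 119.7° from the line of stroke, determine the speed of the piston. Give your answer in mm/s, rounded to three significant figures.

ω = 5.67 rad/s
For an in-line slider-crank, x = r cosθ + √(L² − r² sin²θ), so v = −rω sinθ·[1 + r cosθ/√(L² − r² sin²θ)].
With r = 0.0512 m, L = 0.1475 m, θ = 119.7°: √(L² − r² sin²θ) = 0.14064 m.
v = −0.0512·5.67·0.86863·[1 + 0.0512·-0.49546/0.14064] = -0.20668 m/s.
|v| = 0.20668 m/s = 206.68 mm/s.

207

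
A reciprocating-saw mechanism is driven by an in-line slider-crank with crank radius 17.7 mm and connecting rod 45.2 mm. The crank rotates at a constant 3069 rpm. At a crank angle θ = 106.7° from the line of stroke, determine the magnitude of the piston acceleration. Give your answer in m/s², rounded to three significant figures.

1160

ω = 2π·3069/60 = 321.4 rad/s
x(θ) = r cosθ + √(L² − r² sin²θ); with ω constant, a = ω²·d²x/dθ².
d²x/dθ² = −r cosθ − r²(cos2θ)/√u − r⁴ sin²2θ/(4u^{3/2}),  u = L² − r² sin²θ = 0.00175562 m².
Substituting r = 0.0177 m, L = 0.0452 m, θ = 106.7°: d²x/dθ² = +0.011227 m.
a = ω²·d²x/dθ² = (321.4)²·(+0.011227) = +1159.7 m/s²;  |a| = 1159.7 m/s².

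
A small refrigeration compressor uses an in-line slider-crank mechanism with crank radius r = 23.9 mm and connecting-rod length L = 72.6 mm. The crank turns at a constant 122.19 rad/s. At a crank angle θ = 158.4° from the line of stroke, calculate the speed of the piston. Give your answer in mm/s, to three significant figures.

ω = 122.2 rad/s
For an in-line slider-crank, x = r cosθ + √(L² − r² sin²θ), so v = −rω sinθ·[1 + r cosθ/√(L² − r² sin²θ)].
With r = 0.0239 m, L = 0.0726 m, θ = 158.4°: √(L² − r² sin²θ) = 0.072065 m.
v = −0.0239·122.2·0.36812·[1 + 0.0239·-0.92978/0.072065] = -0.74355 m/s.
|v| = 0.74355 m/s = 743.55 mm/s.

744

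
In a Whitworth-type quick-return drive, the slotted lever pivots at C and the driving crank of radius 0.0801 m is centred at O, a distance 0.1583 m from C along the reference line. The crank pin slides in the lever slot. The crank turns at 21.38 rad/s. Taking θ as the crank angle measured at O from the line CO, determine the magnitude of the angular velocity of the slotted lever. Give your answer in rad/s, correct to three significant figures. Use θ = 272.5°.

4.57

ω = 21.38 rad/s
Crank pin A relative to C: A = (d + r cosθ, r sinθ); lever angle φ = atan2(r sinθ, d + r cosθ).
Differentiating tanφ: φ̇ = rω(d cosθ + r)/(d² + r² + 2dr cosθ).
d² + r² + 2dr cosθ = |CA|² = 0.0325811 m²;  d cosθ + r = +0.087005 m.
|ω_lever| = |0.0801·21.38·+0.087005| / 0.0325811 = 4.5732 rad/s.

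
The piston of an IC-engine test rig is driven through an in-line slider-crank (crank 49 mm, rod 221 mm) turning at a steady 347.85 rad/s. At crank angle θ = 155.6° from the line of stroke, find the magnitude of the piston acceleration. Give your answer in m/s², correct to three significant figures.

ω = 347.9 rad/s
x(θ) = r cosθ + √(L² − r² sin²θ); with ω constant, a = ω²·d²x/dθ².
d²x/dθ² = −r cosθ − r²(cos2θ)/√u − r⁴ sin²2θ/(4u^{3/2}),  u = L² − r² sin²θ = 0.0484313 m².
Substituting r = 0.049 m, L = 0.221 m, θ = 155.6°: d²x/dθ² = +0.037361 m.
a = ω²·d²x/dθ² = (347.9)²·(+0.037361) = +4520.6 m/s²;  |a| = 4520.6 m/s².

4520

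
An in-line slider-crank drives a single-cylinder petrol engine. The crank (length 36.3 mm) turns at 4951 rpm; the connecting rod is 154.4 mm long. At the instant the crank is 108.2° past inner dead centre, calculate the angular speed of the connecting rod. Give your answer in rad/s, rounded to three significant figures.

39.1

ω = 518.5 rad/s (converted from 4951 rpm).
The rod makes angle φ with the slider axis where L sinφ = r sinθ; differentiating, L cosφ·φ̇ = r ω cosθ.
L cosφ = √(L² − r² sin²θ) = 0.1505 m.
|ω_rod| = r ω |cosθ| / √(L² − r² sin²θ) = 0.0363·518.5·0.31233/0.1505 = 39.058 rad/s.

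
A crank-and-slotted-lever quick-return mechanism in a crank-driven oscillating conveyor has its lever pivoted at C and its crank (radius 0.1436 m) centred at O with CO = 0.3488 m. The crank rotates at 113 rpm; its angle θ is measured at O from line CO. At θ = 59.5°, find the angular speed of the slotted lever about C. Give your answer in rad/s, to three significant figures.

2.82

ω = 11.83 rad/s (from 113 rpm).
Crank pin A relative to C: A = (d + r cosθ, r sinθ); lever angle φ = atan2(r sinθ, d + r cosθ).
Differentiating tanφ: φ̇ = rω(d cosθ + r)/(d² + r² + 2dr cosθ).
d² + r² + 2dr cosθ = |CA|² = 0.193125 m²;  d cosθ + r = +0.32063 m.
|ω_lever| = |0.1436·11.83·+0.32063| / 0.193125 = 2.8211 rad/s.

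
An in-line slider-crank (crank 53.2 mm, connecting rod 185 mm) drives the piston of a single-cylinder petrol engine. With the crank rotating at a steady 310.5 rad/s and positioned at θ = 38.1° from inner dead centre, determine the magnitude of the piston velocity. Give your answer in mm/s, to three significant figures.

12500

ω = 310.5 rad/s
For an in-line slider-crank, x = r cosθ + √(L² − r² sin²θ), so v = −rω sinθ·[1 + r cosθ/√(L² − r² sin²θ)].
With r = 0.0532 m, L = 0.185 m, θ = 38.1°: √(L² − r² sin²θ) = 0.18206 m.
v = −0.0532·310.5·0.61704·[1 + 0.0532·0.78694/0.18206] = -12.536 m/s.
|v| = 12.536 m/s = 12536 mm/s.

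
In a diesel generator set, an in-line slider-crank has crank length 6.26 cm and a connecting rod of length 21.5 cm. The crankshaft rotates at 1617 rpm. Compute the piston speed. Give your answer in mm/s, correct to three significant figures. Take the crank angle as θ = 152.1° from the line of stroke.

3670

ω = 2π·1617/60 = 169.3 rad/s
For an in-line slider-crank, x = r cosθ + √(L² − r² sin²θ), so v = −rω sinθ·[1 + r cosθ/√(L² − r² sin²θ)].
With r = 0.0626 m, L = 0.215 m, θ = 152.1°: √(L² − r² sin²θ) = 0.213 m.
v = −0.0626·169.3·0.46793·[1 + 0.0626·-0.88377/0.213] = -3.6718 m/s.
|v| = 3.6718 m/s = 3671.8 mm/s.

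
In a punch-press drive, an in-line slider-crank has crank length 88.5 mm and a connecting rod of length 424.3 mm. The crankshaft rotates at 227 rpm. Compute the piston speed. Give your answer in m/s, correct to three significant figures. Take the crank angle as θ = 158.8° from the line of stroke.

0.612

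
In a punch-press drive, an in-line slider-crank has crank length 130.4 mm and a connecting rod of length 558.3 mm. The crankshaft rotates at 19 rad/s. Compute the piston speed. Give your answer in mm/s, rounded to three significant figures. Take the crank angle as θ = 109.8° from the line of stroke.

2140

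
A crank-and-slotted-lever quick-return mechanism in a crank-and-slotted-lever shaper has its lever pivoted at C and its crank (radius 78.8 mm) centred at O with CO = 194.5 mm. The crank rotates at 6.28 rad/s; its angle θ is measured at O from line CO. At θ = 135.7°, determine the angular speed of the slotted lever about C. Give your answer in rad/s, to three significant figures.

ω = 6.28 rad/s
Crank pin A relative to C: A = (d + r cosθ, r sinθ); lever angle φ = atan2(r sinθ, d + r cosθ).
Differentiating tanφ: φ̇ = rω(d cosθ + r)/(d² + r² + 2dr cosθ).
d² + r² + 2dr cosθ = |CA|² = 0.0221014 m²;  d cosθ + r = -0.060402 m.
|ω_lever| = |0.0788·6.28·-0.060402| / 0.0221014 = 1.3524 rad/s.

1.35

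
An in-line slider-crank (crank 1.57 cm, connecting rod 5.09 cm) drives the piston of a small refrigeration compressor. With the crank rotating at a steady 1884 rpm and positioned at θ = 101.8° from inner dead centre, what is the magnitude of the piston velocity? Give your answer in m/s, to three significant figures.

ω = 2π·1884/60 = 197.3 rad/s
For an in-line slider-crank, x = r cosθ + √(L² − r² sin²θ), so v = −rω sinθ·[1 + r cosθ/√(L² − r² sin²θ)].
With r = 0.0157 m, L = 0.0509 m, θ = 101.8°: √(L² − r² sin²θ) = 0.048525 m.
v = −0.0157·197.3·0.97887·[1 + 0.0157·-0.20450/0.048525] = -2.8314 m/s.
|v| = 2.8314 m/s.

2.83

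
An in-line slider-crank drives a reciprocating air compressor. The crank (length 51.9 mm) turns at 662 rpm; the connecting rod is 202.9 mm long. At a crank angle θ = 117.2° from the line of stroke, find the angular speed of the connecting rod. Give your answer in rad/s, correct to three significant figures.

8.32

ω = 69.32 rad/s (converted from 662 rpm).
The rod makes angle φ with the slider axis where L sinφ = r sinθ; differentiating, L cosφ·φ̇ = r ω cosθ.
L cosφ = √(L² − r² sin²θ) = 0.19758 m.
|ω_rod| = r ω |cosθ| / √(L² − r² sin²θ) = 0.0519·69.32·0.45710/0.19758 = 8.3238 rad/s.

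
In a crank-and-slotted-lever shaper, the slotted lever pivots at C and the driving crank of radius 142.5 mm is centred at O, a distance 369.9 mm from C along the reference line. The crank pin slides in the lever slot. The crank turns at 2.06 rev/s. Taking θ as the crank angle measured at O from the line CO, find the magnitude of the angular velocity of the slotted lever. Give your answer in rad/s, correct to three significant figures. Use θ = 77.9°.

2.26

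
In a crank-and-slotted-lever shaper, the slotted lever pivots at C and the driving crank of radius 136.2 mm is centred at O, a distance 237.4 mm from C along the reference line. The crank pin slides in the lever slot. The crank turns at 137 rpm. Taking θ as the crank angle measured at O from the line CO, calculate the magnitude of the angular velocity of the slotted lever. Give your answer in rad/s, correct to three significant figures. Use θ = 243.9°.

1.34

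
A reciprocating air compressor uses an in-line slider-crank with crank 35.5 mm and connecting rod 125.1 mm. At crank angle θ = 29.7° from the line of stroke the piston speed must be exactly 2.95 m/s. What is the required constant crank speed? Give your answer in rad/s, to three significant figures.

For an in-line slider-crank, |v_piston| = rω|sinθ|·[1 + r cosθ/√(L² − r² sin²θ)].
With r = 0.0355 m, L = 0.1251 m, θ = 29.7°: the bracketed kinematic factor |dx/dθ| = 0.021968 m.
ω = v/|dx/dθ| = 2.95/0.021968 = 134.29 rad/s.

134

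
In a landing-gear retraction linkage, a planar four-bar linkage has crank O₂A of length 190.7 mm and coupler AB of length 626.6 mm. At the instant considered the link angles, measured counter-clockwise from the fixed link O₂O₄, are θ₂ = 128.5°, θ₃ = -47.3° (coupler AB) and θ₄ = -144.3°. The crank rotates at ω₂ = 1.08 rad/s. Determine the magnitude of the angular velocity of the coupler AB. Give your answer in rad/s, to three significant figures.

ω₂ = 1.08 rad/s
Differentiating the loop-closure r₂e^{iθ₂}+r₃e^{iθ₃}=r₁+r₄e^{iθ₄} gives r₂ω₂e^{iθ₂}+r₃ω₃e^{iθ₃}=r₄ω₄e^{iθ₄}.
Eliminating the other unknown: ω₃ = r₂ω₂ sin(θ₄−θ₂) / [r₃ sin(θ₃−θ₄)].
Numerator sine = +0.99881; denominator sine = +0.99255.
Result = 0.1907·1.08·(+0.99881) / (0.6266·(+0.99255)) = +0.33076 rad/s; magnitude 0.33076 rad/s.

0.331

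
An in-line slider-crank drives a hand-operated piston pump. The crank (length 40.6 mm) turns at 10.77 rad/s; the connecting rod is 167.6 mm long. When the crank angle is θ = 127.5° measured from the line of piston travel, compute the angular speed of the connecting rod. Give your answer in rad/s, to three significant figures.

ω = 10.77 rad/s
The rod makes angle φ with the slider axis where L sinφ = r sinθ; differentiating, L cosφ·φ̇ = r ω cosθ.
L cosφ = √(L² − r² sin²θ) = 0.16448 m.
|ω_rod| = r ω |cosθ| / √(L² − r² sin²θ) = 0.0406·10.77·0.60876/0.16448 = 1.6184 rad/s.

1.62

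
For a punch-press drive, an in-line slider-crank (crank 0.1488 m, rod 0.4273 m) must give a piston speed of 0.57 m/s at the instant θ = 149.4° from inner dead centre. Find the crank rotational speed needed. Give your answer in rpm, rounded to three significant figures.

For an in-line slider-crank, |v_piston| = rω|sinθ|·[1 + r cosθ/√(L² − r² sin²θ)].
With r = 0.1488 m, L = 0.4273 m, θ = 149.4°: the bracketed kinematic factor |dx/dθ| = 0.052676 m.
ω = v/|dx/dθ| = 0.57/0.052676 = 10.821 rad/s.
N = 60ω/(2π) = 103.33 rpm.

103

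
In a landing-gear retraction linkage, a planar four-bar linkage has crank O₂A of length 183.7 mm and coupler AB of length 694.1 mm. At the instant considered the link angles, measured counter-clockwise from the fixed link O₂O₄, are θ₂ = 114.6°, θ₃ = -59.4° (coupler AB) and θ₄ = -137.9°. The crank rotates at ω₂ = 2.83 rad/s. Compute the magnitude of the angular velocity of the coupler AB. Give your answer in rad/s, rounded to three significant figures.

ω₂ = 2.83 rad/s
Differentiating the loop-closure r₂e^{iθ₂}+r₃e^{iθ₃}=r₁+r₄e^{iθ₄} gives r₂ω₂e^{iθ₂}+r₃ω₃e^{iθ₃}=r₄ω₄e^{iθ₄}.
Eliminating the other unknown: ω₃ = r₂ω₂ sin(θ₄−θ₂) / [r₃ sin(θ₃−θ₄)].
Numerator sine = +0.95372; denominator sine = +0.97992.
Result = 0.1837·2.83·(+0.95372) / (0.6941·(+0.97992)) = +0.72895 rad/s; magnitude 0.72895 rad/s.

0.729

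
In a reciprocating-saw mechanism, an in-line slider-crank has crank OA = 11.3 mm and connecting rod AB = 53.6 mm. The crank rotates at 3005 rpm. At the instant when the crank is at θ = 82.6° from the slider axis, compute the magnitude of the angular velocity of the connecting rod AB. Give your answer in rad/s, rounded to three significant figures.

8.74

ω = 314.7 rad/s (converted from 3005 rpm).
The rod makes angle φ with the slider axis where L sinφ = r sinθ; differentiating, L cosφ·φ̇ = r ω cosθ.
L cosφ = √(L² − r² sin²θ) = 0.052416 m.
|ω_rod| = r ω |cosθ| / √(L² − r² sin²θ) = 0.0113·314.7·0.12880/0.052416 = 8.7376 rad/s.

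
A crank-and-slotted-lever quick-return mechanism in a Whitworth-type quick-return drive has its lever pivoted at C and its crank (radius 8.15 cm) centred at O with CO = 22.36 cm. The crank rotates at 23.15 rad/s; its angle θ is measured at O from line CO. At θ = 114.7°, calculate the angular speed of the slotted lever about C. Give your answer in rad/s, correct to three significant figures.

ω = 23.15 rad/s
Crank pin A relative to C: A = (d + r cosθ, r sinθ); lever angle φ = atan2(r sinθ, d + r cosθ).
Differentiating tanφ: φ̇ = rω(d cosθ + r)/(d² + r² + 2dr cosθ).
d² + r² + 2dr cosθ = |CA|² = 0.0414093 m²;  d cosθ + r = -0.011935 m.
|ω_lever| = |0.0815·23.15·-0.011935| / 0.0414093 = 0.5438 rad/s.

0.544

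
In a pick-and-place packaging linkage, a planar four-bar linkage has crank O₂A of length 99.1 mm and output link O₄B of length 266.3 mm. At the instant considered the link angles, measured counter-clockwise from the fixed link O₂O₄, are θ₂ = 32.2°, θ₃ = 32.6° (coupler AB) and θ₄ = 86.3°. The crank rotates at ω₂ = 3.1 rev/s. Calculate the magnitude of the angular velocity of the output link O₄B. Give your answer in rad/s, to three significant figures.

ω₂ = 19.48 rad/s (from 3.1 rev/s).
Differentiating the loop-closure r₂e^{iθ₂}+r₃e^{iθ₃}=r₁+r₄e^{iθ₄} gives r₂ω₂e^{iθ₂}+r₃ω₃e^{iθ₃}=r₄ω₄e^{iθ₄}.
Eliminating the other unknown: ω₄ = r₂ω₂ sin(θ₂−θ₃) / [r₄ sin(θ₄−θ₃)].
Numerator sine = -0.00698; denominator sine = +0.80593.
Result = 0.0991·19.48·(-0.00698) / (0.2663·(+0.80593)) = -0.062789 rad/s; magnitude 0.062789 rad/s.

0.0628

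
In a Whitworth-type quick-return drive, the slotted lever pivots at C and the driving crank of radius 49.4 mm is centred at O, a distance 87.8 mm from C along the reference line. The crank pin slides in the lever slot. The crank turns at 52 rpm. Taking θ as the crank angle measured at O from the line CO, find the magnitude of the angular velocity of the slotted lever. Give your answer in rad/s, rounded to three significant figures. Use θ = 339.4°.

ω = 5.445 rad/s (from 52 rpm).
Crank pin A relative to C: A = (d + r cosθ, r sinθ); lever angle φ = atan2(r sinθ, d + r cosθ).
Differentiating tanφ: φ̇ = rω(d cosθ + r)/(d² + r² + 2dr cosθ).
d² + r² + 2dr cosθ = |CA|² = 0.0182692 m²;  d cosθ + r = +0.13159 m.
|ω_lever| = |0.0494·5.445·+0.13159| / 0.0182692 = 1.9375 rad/s.

1.94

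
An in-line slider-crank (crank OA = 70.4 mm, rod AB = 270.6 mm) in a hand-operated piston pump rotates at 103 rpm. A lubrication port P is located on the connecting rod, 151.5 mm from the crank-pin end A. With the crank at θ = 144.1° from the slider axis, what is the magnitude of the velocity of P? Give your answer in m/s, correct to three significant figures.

0.476

ω = 10.79 rad/s.  Crank-pin speed |V_A| = rω = 0.75934 m/s, perpendicular to OA.
Rod angle: sinφ = −(r/L) sinθ ⇒ φ = -8.775°; ω_rod = −rω cosθ/√(L²−r²sin²θ) = +2.3 rad/s.
V_P = V_A + ω_rod × AP, with AP = 0.1515 m along the rod.
Components: V_Px = −rω sinθ − a·ω_rod·sinφ = -0.3921 m/s;  V_Py = rω cosθ + a·ω_rod·cosφ = -0.27073 m/s.
|V_P| = √(V_Px² + V_Py²) = 0.47648 m/s.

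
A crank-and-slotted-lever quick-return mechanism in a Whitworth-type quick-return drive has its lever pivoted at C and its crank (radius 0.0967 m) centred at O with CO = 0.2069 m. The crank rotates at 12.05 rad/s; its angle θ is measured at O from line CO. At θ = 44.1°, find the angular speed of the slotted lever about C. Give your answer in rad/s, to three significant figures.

ω = 12.05 rad/s
Crank pin A relative to C: A = (d + r cosθ, r sinθ); lever angle φ = atan2(r sinθ, d + r cosθ).
Differentiating tanφ: φ̇ = rω(d cosθ + r)/(d² + r² + 2dr cosθ).
d² + r² + 2dr cosθ = |CA|² = 0.0808939 m²;  d cosθ + r = +0.24528 m.
|ω_lever| = |0.0967·12.05·+0.24528| / 0.0808939 = 3.5331 rad/s.

3.53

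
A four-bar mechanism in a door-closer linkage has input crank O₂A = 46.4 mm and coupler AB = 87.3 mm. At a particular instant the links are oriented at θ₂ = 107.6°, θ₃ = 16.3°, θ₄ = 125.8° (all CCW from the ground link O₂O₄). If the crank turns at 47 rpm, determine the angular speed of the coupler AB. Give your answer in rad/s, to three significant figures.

ω₂ = 4.922 rad/s (from 47 rpm).
Differentiating the loop-closure r₂e^{iθ₂}+r₃e^{iθ₃}=r₁+r₄e^{iθ₄} gives r₂ω₂e^{iθ₂}+r₃ω₃e^{iθ₃}=r₄ω₄e^{iθ₄}.
Eliminating the other unknown: ω₃ = r₂ω₂ sin(θ₄−θ₂) / [r₃ sin(θ₃−θ₄)].
Numerator sine = +0.31233; denominator sine = -0.94264.
Result = 0.0464·4.922·(+0.31233) / (0.0873·(-0.94264)) = -0.86677 rad/s; magnitude 0.86677 rad/s.

0.867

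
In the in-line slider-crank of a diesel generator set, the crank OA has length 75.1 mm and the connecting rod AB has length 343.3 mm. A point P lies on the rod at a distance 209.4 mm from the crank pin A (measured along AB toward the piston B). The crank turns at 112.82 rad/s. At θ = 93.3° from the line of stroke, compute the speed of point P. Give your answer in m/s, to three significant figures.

ω = 112.8 rad/s.  Crank-pin speed |V_A| = rω = 8.4728 m/s, perpendicular to OA.
Rod angle: sinφ = −(r/L) sinθ ⇒ φ = -12.615°; ω_rod = −rω cosθ/√(L²−r²sin²θ) = +1.4558 rad/s.
V_P = V_A + ω_rod × AP, with AP = 0.2094 m along the rod.
Components: V_Px = −rω sinθ − a·ω_rod·sinφ = -8.3922 m/s;  V_Py = rω cosθ + a·ω_rod·cosφ = -0.19023 m/s.
|V_P| = √(V_Px² + V_Py²) = 8.3943 m/s.

8.39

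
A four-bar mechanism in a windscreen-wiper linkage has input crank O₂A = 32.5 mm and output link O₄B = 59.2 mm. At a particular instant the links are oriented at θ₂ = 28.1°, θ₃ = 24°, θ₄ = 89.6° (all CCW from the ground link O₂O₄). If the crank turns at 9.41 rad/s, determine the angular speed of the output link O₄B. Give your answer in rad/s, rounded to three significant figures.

ω₂ = 9.41 rad/s
Differentiating the loop-closure r₂e^{iθ₂}+r₃e^{iθ₃}=r₁+r₄e^{iθ₄} gives r₂ω₂e^{iθ₂}+r₃ω₃e^{iθ₃}=r₄ω₄e^{iθ₄}.
Eliminating the other unknown: ω₄ = r₂ω₂ sin(θ₂−θ₃) / [r₄ sin(θ₄−θ₃)].
Numerator sine = +0.07150; denominator sine = +0.91068.
Result = 0.0325·9.41·(+0.07150) / (0.0592·(+0.91068)) = +0.40558 rad/s; magnitude 0.40558 rad/s.

0.406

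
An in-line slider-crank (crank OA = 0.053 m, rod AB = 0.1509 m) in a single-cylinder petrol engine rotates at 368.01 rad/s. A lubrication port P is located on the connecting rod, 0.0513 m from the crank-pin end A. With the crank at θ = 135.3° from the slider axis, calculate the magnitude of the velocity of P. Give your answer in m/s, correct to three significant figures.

15.5

ω = 368 rad/s.  Crank-pin speed |V_A| = rω = 19.505 m/s, perpendicular to OA.
Rod angle: sinφ = −(r/L) sinθ ⇒ φ = -14.303°; ω_rod = −rω cosθ/√(L²−r²sin²θ) = +94.813 rad/s.
V_P = V_A + ω_rod × AP, with AP = 0.0513 m along the rod.
Components: V_Px = −rω sinθ − a·ω_rod·sinφ = -12.518 m/s;  V_Py = rω cosθ + a·ω_rod·cosφ = -9.1507 m/s.
|V_P| = √(V_Px² + V_Py²) = 15.506 m/s.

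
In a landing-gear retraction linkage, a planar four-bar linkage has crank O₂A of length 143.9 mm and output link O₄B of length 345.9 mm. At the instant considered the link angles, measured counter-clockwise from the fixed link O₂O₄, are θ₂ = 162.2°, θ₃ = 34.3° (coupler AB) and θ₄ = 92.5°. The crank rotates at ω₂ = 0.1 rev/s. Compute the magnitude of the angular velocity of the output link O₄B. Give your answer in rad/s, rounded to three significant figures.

ω₂ = 0.6283 rad/s (from 0.1 rev/s).
Differentiating the loop-closure r₂e^{iθ₂}+r₃e^{iθ₃}=r₁+r₄e^{iθ₄} gives r₂ω₂e^{iθ₂}+r₃ω₃e^{iθ₃}=r₄ω₄e^{iθ₄}.
Eliminating the other unknown: ω₄ = r₂ω₂ sin(θ₂−θ₃) / [r₄ sin(θ₄−θ₃)].
Numerator sine = +0.78908; denominator sine = +0.84989.
Result = 0.1439·0.6283·(+0.78908) / (0.3459·(+0.84989)) = +0.24269 rad/s; magnitude 0.24269 rad/s.

0.243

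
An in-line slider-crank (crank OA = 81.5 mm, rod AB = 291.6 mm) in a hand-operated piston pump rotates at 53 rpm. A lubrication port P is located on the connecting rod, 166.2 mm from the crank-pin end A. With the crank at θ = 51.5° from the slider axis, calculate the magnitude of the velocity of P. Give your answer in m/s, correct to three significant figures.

0.408

ω = 5.55 rad/s.  Crank-pin speed |V_A| = rω = 0.45234 m/s, perpendicular to OA.
Rod angle: sinφ = −(r/L) sinθ ⇒ φ = -12.635°; ω_rod = −rω cosθ/√(L²−r²sin²θ) = -0.98962 rad/s.
V_P = V_A + ω_rod × AP, with AP = 0.1662 m along the rod.
Components: V_Px = −rω sinθ − a·ω_rod·sinφ = -0.38998 m/s;  V_Py = rω cosθ + a·ω_rod·cosφ = +0.12109 m/s.
|V_P| = √(V_Px² + V_Py²) = 0.40835 m/s.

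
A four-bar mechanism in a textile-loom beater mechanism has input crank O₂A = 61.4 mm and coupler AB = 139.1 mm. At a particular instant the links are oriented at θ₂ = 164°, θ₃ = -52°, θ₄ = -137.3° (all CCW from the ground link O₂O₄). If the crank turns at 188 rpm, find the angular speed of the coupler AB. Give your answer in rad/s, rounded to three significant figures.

7.45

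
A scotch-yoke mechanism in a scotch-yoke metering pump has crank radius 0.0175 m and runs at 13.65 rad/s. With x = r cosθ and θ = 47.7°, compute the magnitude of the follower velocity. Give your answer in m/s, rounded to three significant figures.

0.177

ω = 13.65 rad/s
x = r cosθ ⇒ ẋ = −rω sinθ.
|v| = rω|sinθ| = 0.0175·13.65·|sin 47.7°| = 0.17668 m/s.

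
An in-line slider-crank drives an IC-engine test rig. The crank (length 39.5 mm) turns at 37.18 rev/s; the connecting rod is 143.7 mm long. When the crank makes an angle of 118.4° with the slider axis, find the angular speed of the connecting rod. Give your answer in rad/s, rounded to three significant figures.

31.5

ω = 233.6 rad/s (converted from 37.18 rev/s).
The rod makes angle φ with the slider axis where L sinφ = r sinθ; differentiating, L cosφ·φ̇ = r ω cosθ.
L cosφ = √(L² − r² sin²θ) = 0.13944 m.
|ω_rod| = r ω |cosθ| / √(L² − r² sin²θ) = 0.0395·233.6·0.47562/0.13944 = 31.476 rad/s.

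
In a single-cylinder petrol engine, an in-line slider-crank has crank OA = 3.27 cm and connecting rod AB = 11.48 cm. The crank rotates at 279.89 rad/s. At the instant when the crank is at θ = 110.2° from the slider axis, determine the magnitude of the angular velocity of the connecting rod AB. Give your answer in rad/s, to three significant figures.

ω = 279.9 rad/s
The rod makes angle φ with the slider axis where L sinφ = r sinθ; differentiating, L cosφ·φ̇ = r ω cosθ.
L cosφ = √(L² − r² sin²θ) = 0.11062 m.
|ω_rod| = r ω |cosθ| / √(L² − r² sin²θ) = 0.0327·279.9·0.34530/0.11062 = 28.569 rad/s.

28.6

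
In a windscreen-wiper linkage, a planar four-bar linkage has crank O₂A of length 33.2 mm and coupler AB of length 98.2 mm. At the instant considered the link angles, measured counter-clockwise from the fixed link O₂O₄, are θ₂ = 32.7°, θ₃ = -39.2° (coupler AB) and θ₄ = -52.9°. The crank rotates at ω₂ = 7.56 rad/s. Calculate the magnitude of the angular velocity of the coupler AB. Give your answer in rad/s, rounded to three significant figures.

ω₂ = 7.56 rad/s
Differentiating the loop-closure r₂e^{iθ₂}+r₃e^{iθ₃}=r₁+r₄e^{iθ₄} gives r₂ω₂e^{iθ₂}+r₃ω₃e^{iθ₃}=r₄ω₄e^{iθ₄}.
Eliminating the other unknown: ω₃ = r₂ω₂ sin(θ₄−θ₂) / [r₃ sin(θ₃−θ₄)].
Numerator sine = -0.99705; denominator sine = +0.23684.
Result = 0.0332·7.56·(-0.99705) / (0.0982·(+0.23684)) = -10.76 rad/s; magnitude 10.76 rad/s.

10.8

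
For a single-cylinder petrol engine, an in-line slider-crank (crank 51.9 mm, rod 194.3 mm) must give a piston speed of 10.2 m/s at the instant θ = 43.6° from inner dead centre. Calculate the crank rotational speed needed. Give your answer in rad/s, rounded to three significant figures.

For an in-line slider-crank, |v_piston| = rω|sinθ|·[1 + r cosθ/√(L² − r² sin²θ)].
With r = 0.0519 m, L = 0.1943 m, θ = 43.6°: the bracketed kinematic factor |dx/dθ| = 0.042835 m.
ω = v/|dx/dθ| = 10.2/0.042835 = 238.12 rad/s.

238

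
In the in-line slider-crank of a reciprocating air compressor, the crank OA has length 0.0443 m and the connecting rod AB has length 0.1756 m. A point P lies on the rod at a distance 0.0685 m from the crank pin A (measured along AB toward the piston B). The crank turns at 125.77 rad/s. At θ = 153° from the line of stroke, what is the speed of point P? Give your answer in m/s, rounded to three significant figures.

3.81

ω = 125.8 rad/s.  Crank-pin speed |V_A| = rω = 5.5716 m/s, perpendicular to OA.
Rod angle: sinφ = −(r/L) sinθ ⇒ φ = -6.577°; ω_rod = −rω cosθ/√(L²−r²sin²θ) = +28.458 rad/s.
V_P = V_A + ω_rod × AP, with AP = 0.0685 m along the rod.
Components: V_Px = −rω sinθ − a·ω_rod·sinφ = -2.3062 m/s;  V_Py = rω cosθ + a·ω_rod·cosφ = -3.0278 m/s.
|V_P| = √(V_Px² + V_Py²) = 3.8061 m/s.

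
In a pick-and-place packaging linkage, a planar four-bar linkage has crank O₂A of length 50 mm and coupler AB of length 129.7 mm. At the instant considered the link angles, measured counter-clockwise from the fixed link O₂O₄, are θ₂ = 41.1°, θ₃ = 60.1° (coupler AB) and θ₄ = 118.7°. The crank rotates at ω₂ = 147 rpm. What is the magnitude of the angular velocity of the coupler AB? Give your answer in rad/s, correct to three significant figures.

6.79

ω₂ = 15.39 rad/s (from 147 rpm).
Differentiating the loop-closure r₂e^{iθ₂}+r₃e^{iθ₃}=r₁+r₄e^{iθ₄} gives r₂ω₂e^{iθ₂}+r₃ω₃e^{iθ₃}=r₄ω₄e^{iθ₄}.
Eliminating the other unknown: ω₃ = r₂ω₂ sin(θ₄−θ₂) / [r₃ sin(θ₃−θ₄)].
Numerator sine = +0.97667; denominator sine = -0.85355.
Result = 0.05·15.39·(+0.97667) / (0.1297·(-0.85355)) = -6.7904 rad/s; magnitude 6.7904 rad/s.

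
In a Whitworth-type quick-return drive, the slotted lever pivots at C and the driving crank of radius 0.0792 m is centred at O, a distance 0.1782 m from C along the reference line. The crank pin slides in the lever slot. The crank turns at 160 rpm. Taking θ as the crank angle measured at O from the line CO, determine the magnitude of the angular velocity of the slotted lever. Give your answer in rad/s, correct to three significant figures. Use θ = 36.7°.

4.86

ω = 16.76 rad/s (from 160 rpm).
Crank pin A relative to C: A = (d + r cosθ, r sinθ); lever angle φ = atan2(r sinθ, d + r cosθ).
Differentiating tanφ: φ̇ = rω(d cosθ + r)/(d² + r² + 2dr cosθ).
d² + r² + 2dr cosθ = |CA|² = 0.0606595 m²;  d cosθ + r = +0.22208 m.
|ω_lever| = |0.0792·16.76·+0.22208| / 0.0606595 = 4.8582 rad/s.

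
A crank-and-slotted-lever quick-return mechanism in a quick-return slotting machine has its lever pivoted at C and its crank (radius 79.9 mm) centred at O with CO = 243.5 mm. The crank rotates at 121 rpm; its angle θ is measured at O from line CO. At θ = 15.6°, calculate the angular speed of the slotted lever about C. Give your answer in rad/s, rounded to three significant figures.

ω = 12.67 rad/s (from 121 rpm).
Crank pin A relative to C: A = (d + r cosθ, r sinθ); lever angle φ = atan2(r sinθ, d + r cosθ).
Differentiating tanφ: φ̇ = rω(d cosθ + r)/(d² + r² + 2dr cosθ).
d² + r² + 2dr cosθ = |CA|² = 0.103154 m²;  d cosθ + r = +0.31443 m.
|ω_lever| = |0.0799·12.67·+0.31443| / 0.103154 = 3.086 rad/s.

3.09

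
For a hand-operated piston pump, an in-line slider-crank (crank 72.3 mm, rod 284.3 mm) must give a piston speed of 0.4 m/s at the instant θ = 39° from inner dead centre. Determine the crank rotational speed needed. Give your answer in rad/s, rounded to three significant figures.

7.32

For an in-line slider-crank, |v_piston| = rω|sinθ|·[1 + r cosθ/√(L² − r² sin²θ)].
With r = 0.0723 m, L = 0.2843 m, θ = 39°: the bracketed kinematic factor |dx/dθ| = 0.05461 m.
ω = v/|dx/dθ| = 0.4/0.05461 = 7.3247 rad/s.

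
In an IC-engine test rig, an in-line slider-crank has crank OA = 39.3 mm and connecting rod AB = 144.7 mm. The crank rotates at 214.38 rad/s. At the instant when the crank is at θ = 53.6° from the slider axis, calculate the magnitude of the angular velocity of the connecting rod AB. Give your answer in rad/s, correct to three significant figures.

35.4

ω = 214.4 rad/s
The rod makes angle φ with the slider axis where L sinφ = r sinθ; differentiating, L cosφ·φ̇ = r ω cosθ.
L cosφ = √(L² − r² sin²θ) = 0.1412 m.
|ω_rod| = r ω |cosθ| / √(L² − r² sin²θ) = 0.0393·214.4·0.59342/0.1412 = 35.408 rad/s.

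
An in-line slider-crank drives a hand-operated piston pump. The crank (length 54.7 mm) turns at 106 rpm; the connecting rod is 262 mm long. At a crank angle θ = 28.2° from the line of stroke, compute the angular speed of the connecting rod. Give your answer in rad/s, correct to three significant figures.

2.05

ω = 11.1 rad/s (converted from 106 rpm).
The rod makes angle φ with the slider axis where L sinφ = r sinθ; differentiating, L cosφ·φ̇ = r ω cosθ.
L cosφ = √(L² − r² sin²θ) = 0.26072 m.
|ω_rod| = r ω |cosθ| / √(L² − r² sin²θ) = 0.0547·11.1·0.88130/0.26072 = 2.0524 rad/s.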